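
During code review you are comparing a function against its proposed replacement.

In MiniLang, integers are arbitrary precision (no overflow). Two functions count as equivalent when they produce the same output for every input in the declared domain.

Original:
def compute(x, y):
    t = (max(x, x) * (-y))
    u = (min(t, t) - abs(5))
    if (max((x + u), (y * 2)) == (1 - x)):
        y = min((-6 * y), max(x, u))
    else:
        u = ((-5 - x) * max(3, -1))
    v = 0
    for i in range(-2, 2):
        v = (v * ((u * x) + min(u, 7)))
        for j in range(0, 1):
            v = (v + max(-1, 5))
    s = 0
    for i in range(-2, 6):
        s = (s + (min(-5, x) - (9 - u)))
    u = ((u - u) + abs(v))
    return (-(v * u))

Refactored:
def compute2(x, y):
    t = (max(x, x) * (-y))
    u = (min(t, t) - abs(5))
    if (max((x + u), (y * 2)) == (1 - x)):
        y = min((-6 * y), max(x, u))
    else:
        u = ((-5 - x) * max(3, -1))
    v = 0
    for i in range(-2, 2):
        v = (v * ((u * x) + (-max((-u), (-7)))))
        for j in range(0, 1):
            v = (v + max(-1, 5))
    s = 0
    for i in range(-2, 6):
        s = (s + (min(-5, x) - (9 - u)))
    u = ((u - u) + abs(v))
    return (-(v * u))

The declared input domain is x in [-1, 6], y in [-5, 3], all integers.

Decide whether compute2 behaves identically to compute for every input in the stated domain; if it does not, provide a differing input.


The two versions differ — the changes include min/max/abs usage differs.
As a probe, take x=6, y=-5: compute runs t := 30 | u := 25 | (max((x + u), (y * 2)) == (1 - x)): false | u := -33 | v := 0 | iter i=-2: | v := 0 | iter j=0: | v := 5 | iter i=-1: | v := -1155 | iter j=0: | v := -1150 | iter i=0: | v := 265650 | iter j=0: | v := 265655 | iter i=1: | v := -61366305 | iter j=0: | v := -61366300 | s := 0 | iter i=-2: | s := -47 | iter i=-1: | s := -94 | iter i=0: | s := -141 | iter i=1: | s := -188 | iter i=2: | s := -235 | iter i=3: | s := -282 | iter i=4: | s := -329 | iter i=5: | s := -376 | u := 61366300 | result 3765822775690000; compute2 runs t := 30 | u := 25 | (max((x + u), (y * 2)) == (1 - x)): false | u := -33 | v := 0 | iter i=-2: | v := 0 | iter j=0: | v := 5 | iter i=-1: | v := -1155 | iter j=0: | v := -1150 | iter i=0: | v := 265650 | iter j=0: | v := 265655 | iter i=1: | v := -61366305 | iter j=0: | v := -61366300 | s := 0 | iter i=-2: | s := -47 | iter i=-1: | s := -94 | iter i=0: | s := -141 | iter i=1: | s := -188 | iter i=2: | s := -235 | iter i=3: | s := -282 | iter i=4: | s := -329 | iter i=5: | s := -376 | u := 61366300 | result 3765822775690000; both end at 3765822775690000.
Across all 72 domain points the two functions coincide.
verdict: equivalent


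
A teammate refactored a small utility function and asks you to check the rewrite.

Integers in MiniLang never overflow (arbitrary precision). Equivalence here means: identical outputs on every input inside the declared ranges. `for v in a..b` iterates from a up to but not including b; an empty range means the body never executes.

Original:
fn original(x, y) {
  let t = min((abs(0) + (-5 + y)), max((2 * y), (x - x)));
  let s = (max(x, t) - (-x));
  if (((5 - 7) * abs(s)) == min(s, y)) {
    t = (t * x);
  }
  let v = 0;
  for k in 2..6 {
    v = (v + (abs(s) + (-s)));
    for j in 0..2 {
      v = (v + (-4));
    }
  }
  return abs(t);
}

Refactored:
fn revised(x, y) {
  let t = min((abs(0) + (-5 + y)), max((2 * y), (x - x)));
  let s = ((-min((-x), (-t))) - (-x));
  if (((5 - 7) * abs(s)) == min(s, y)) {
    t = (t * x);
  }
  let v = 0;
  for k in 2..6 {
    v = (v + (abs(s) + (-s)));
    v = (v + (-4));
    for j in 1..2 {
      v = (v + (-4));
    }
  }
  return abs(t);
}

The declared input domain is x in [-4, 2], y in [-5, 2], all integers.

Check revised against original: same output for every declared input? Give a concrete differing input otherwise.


The two versions differ — the changes include loop structure differs, and constant usage differs, and statement counts differ, and min/max/abs usage differs, and arithmetic usage differs.
Tracing x=-1, y=-4: original: t=-9, then s=-2, then (((5 - 7) * abs(s)) == min(s, y)) is true, then t=9, then v=0, then (k=2), then v=4, then (j=0), then v=0, then (j=1), then v=-4, then (k=3), then v=0, then (j=0), then v=-4, then (j=1), then v=-8, then (k=4), then v=-4, then (j=0), then v=-8, then (j=1), then v=-12, then (k=5), then v=-8, then (j=0), then v=-12, then (j=1), then v=-16, then returns 9 | revised: t=-9, then s=-2, then (((5 - 7) * abs(s)) == min(s, y)) is true, then t=9, then v=0, then (k=2), then v=4, then v=0, then (j=1), then v=-4, then (k=3), then v=0, then v=-4, then (j=1), then v=-8, then (k=4), then v=-4, then v=-8, then (j=1), then v=-12, then (k=5), then v=-8, then v=-12, then (j=1), then v=-16, then returns 9 — matching result 9.
Every one of the 56 inputs gives matching results.
verdict: equivalent


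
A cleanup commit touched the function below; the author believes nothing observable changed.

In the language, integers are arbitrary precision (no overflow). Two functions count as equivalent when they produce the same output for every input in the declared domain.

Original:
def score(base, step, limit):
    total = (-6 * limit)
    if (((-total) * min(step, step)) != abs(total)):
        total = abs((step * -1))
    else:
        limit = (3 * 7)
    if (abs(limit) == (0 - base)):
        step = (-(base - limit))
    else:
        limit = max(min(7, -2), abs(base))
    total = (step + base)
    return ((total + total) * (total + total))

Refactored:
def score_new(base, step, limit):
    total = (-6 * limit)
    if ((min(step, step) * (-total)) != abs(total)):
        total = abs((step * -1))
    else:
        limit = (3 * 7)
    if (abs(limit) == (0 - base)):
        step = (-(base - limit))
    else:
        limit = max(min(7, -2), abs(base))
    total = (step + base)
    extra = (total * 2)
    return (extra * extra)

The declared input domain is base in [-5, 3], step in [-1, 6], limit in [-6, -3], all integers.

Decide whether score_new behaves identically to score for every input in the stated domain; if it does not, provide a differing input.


Side by side, the visible changes include: statement counts differ; and local variable names differ; and constant usage differs; and arithmetic usage differs.
Spot check at base=-5, step=0, limit=-3 — score: total becomes 18; next (((-total) * min(step, step)) != abs(total)) evaluates to true; next total becomes 0; next (abs(limit) == (0 - base)) evaluates to false; next limit becomes 5; next total becomes -5; next final value 100. score_new: total becomes 18; next ((min(step, step) * (-total)) != abs(total)) evaluates to true; next total becomes 0; next (abs(limit) == (0 - base)) evaluates to false; next limit becomes 5; next total becomes -5; next extra becomes -10; next final value 100. Both give 100.
Across all 288 domain points the two functions coincide.
verdict: equivalent


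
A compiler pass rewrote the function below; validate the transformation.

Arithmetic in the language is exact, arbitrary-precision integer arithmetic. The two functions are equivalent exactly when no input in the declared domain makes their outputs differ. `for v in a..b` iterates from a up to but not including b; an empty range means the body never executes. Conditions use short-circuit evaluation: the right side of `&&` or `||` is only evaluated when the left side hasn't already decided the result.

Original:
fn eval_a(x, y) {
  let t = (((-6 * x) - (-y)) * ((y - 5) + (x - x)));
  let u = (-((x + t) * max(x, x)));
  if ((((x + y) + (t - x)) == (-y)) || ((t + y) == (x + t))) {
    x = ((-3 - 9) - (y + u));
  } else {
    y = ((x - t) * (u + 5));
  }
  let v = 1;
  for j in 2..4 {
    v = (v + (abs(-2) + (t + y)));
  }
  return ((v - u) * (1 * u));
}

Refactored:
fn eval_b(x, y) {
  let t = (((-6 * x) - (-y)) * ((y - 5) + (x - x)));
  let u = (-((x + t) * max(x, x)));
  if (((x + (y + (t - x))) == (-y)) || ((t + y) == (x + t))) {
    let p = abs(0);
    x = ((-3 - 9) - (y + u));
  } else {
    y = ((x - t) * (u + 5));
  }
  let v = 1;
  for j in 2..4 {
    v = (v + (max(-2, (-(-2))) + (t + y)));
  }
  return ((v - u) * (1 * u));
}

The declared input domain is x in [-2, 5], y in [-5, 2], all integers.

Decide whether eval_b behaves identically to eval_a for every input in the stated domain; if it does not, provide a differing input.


Equivalent — the differences include local variable names differ; and constant usage differs; and min/max/abs usage differs; and statement counts differ, yet no declared input distinguishes the two.
Spot check at x=2, y=-5 — eval_a: t=170, then u=-344, then ((((x + y) + (t - x)) == (-y)) || ((t + y) == (x + t))) is false, then y=56952, then v=1, then (j=2), then v=57125, then (j=3), then v=114249, then returns -39419992. eval_b: t=170, then u=-344, then (((x + (y + (t - x))) == (-y)) || ((t + y) == (x + t))) is false, then y=56952, then v=1, then (j=2), then v=57125, then (j=3), then v=114249, then returns -39419992. Both give -39419992.
Every one of the 64 inputs gives matching results.
verdict: equivalent


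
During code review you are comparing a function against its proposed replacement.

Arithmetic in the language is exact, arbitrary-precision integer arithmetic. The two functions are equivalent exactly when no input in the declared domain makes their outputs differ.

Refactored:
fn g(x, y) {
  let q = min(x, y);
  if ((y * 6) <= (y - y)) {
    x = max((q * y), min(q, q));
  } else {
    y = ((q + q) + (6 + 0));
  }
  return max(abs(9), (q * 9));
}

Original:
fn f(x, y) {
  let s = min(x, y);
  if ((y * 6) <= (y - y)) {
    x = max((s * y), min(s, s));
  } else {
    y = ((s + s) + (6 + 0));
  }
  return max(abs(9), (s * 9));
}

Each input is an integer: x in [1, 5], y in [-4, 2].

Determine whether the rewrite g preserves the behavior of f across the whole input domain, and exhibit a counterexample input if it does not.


Side by side, the visible changes include: local variable names differ.
As a probe, take x=4, y=-4: f runs s=-4, then ((y * 6) <= (y - y)) is true, then x=16, then returns 9; g runs q=-4, then ((y * 6) <= (y - y)) is true, then x=16, then returns 9; both end at 9.
An exhaustive pass over the 35 declared inputs shows identical outputs.
verdict: equivalent


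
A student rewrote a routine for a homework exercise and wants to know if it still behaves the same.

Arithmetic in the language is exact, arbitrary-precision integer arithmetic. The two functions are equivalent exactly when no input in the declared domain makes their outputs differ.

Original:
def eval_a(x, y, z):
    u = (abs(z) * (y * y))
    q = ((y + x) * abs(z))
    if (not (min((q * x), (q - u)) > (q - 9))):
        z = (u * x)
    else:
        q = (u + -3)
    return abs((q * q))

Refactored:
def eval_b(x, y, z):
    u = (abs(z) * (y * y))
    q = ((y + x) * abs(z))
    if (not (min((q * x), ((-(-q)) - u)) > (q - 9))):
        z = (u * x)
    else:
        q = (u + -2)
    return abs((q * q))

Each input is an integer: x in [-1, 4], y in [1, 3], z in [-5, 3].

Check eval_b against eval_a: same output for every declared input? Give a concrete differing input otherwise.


Evaluate both at x=-1, y=1, z=-5.
eval_a: u := 5 | q := 0 | (not (min((q * x), (q - u)) > (q - 9))): false | q := 2 | result 4
eval_b: u := 5 | q := 0 | (not (min((q * x), ((-(-q)) - u)) > (q - 9))): false | q := 3 | result 9
4 vs 9 — the two versions disagree here.
verdict: not equivalent; witness: x=-1, y=1, z=-5


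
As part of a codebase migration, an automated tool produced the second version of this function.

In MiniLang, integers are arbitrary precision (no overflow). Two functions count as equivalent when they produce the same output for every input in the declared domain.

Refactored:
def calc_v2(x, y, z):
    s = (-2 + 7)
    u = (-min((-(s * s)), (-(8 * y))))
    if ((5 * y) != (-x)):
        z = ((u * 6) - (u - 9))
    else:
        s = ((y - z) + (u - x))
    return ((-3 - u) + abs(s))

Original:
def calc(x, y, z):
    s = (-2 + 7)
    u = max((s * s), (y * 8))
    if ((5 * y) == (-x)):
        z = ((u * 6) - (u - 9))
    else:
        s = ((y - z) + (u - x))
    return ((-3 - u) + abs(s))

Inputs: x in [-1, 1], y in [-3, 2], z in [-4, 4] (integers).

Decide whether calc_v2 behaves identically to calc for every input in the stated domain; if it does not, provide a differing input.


x=-1, y=-3, z=-4 yields -1 from calc but -23 from calc_v2.
verdict: not equivalent; witness: x=-1, y=-3, z=-4


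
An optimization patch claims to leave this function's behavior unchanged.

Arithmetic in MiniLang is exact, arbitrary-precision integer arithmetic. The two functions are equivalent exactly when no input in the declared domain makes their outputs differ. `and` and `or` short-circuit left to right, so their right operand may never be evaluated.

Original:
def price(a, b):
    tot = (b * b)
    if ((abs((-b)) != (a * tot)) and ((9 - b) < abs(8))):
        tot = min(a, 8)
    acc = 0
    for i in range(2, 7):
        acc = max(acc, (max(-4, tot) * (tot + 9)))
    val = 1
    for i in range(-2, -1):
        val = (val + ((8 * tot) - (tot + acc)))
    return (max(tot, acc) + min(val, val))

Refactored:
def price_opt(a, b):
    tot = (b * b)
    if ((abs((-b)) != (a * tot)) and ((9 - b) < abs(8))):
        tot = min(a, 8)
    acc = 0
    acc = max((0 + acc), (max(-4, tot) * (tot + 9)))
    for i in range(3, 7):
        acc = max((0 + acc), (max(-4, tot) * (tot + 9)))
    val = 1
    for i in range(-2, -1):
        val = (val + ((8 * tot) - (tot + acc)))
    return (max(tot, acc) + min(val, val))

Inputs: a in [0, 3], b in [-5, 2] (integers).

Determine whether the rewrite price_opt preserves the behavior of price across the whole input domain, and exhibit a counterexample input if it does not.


Changes here: statement counts differ, constant usage differs, min/max/abs usage differs, loop structure differs, arithmetic usage differs; the full 32-point sweep finds no disagreement.
verdict: equivalent


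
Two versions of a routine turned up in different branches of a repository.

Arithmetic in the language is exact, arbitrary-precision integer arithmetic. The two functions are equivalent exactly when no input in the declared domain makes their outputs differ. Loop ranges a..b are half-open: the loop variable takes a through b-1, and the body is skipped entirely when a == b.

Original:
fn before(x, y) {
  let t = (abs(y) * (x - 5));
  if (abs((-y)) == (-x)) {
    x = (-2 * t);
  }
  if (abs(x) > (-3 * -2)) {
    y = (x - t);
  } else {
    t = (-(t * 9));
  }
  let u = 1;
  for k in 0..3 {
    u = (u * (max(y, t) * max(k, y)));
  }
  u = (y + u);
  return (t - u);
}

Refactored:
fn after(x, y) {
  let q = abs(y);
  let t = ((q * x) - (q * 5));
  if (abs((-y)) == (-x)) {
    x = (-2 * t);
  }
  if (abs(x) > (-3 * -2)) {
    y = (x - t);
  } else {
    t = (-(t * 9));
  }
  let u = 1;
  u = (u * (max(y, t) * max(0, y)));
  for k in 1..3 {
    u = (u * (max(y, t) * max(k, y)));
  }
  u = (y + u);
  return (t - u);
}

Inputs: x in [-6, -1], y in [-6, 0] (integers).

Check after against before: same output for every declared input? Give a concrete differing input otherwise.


Reading the diff, among the changes: local variable names differ; and statement counts differ; and min/max/abs usage differs; and constant usage differs; and arithmetic usage differs; and loop structure differs.
Tracing x=-6, y=-3: before: t becomes -33; next (abs((-y)) == (-x)) evaluates to false; next (abs(x) > (-3 * -2)) evaluates to false; next t becomes 297; next u becomes 1; next at k=0:; next u becomes 0; next at k=1:; next u becomes 0; next at k=2:; next u becomes 0; next u becomes -3; next final value 300 | after: q becomes 3; next t becomes -33; next (abs((-y)) == (-x)) evaluates to false; next (abs(x) > (-3 * -2)) evaluates to false; next t becomes 297; next u becomes 1; next u becomes 0; next at k=1:; next u becomes 0; next at k=2:; next u becomes 0; next u becomes -3; next final value 300 — matching result 300.
Sweeping the whole domain (42 inputs) finds no disagreement.
verdict: equivalent


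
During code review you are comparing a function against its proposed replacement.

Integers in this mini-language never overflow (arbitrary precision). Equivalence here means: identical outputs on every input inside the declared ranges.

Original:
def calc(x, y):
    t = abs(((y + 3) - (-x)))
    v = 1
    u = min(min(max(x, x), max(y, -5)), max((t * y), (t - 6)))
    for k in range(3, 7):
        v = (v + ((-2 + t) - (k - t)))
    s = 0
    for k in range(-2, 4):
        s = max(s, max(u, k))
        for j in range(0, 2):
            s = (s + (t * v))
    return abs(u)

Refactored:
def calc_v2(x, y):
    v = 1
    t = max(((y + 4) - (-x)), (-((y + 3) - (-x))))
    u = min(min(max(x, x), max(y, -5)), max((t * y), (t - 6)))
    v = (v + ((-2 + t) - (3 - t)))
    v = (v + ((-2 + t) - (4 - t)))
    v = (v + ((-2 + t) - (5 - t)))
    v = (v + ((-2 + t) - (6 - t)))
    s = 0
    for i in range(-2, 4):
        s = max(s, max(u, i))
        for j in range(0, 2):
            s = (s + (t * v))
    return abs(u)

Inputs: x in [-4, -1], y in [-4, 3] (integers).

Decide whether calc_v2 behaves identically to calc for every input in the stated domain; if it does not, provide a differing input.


Consider the input x=-1, y=-1.
calc: t := 1 | v := 1 | u := -1 | iter k=3: | v := -2 | iter k=4: | v := -6 | iter k=5: | v := -11 | iter k=6: | v := -17 | s := 0 | iter k=-2: | s := 0 | iter j=0: | s := -17 | iter j=1: | s := -34 | iter k=-1: | s := -1 | iter j=0: | s := -18 | iter j=1: | s := -35 | iter k=0: | s := 0 | iter j=0: | s := -17 | iter j=1: | s := -34 | iter k=1: | s := 1 | iter j=0: | s := -16 | iter j=1: | s := -33 | iter k=2: | s := 2 | iter j=0: | s := -15 | iter j=1: | s := -32 | iter k=3: | s := 3 | iter j=0: | s := -14 | iter j=1: | s := -31 | result 1
calc_v2: v := 1 | t := 2 | u := -2 | v := 0 | v := -2 | v := -5 | v := -9 | s := 0 | iter i=-2: | s := 0 | iter j=0: | s := -18 | iter j=1: | s := -36 | iter i=-1: | s := -1 | iter j=0: | s := -19 | iter j=1: | s := -37 | iter i=0: | s := 0 | iter j=0: | s := -18 | iter j=1: | s := -36 | iter i=1: | s := 1 | iter j=0: | s := -17 | iter j=1: | s := -35 | iter i=2: | s := 2 | iter j=0: | s := -16 | iter j=1: | s := -34 | iter i=3: | s := 3 | iter j=0: | s := -15 | iter j=1: | s := -33 | result 2
1 against 2: the behavior changed.
verdict: not equivalent; witness: x=-1, y=-1


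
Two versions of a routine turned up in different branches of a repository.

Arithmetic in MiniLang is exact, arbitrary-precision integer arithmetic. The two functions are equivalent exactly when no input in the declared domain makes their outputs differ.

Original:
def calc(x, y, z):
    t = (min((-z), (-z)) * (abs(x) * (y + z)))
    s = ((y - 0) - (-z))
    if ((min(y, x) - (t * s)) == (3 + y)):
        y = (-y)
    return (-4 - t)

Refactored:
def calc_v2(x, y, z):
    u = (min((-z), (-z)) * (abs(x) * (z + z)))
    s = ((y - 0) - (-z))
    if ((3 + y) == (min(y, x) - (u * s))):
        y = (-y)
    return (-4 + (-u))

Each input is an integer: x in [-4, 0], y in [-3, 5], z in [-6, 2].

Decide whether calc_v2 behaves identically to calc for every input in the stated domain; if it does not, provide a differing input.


Take x=-4, y=-3, z=-6.
calc: t=-216, then s=-9, then ((min(y, x) - (t * s)) == (3 + y)) is false, then returns 212
calc_v2: u=-288, then s=-9, then ((3 + y) == (min(y, x) - (u * s))) is false, then returns 284
212 and 284 differ, so these are not the same function on this domain.
verdict: not equivalent; witness: x=-4, y=-3, z=-6


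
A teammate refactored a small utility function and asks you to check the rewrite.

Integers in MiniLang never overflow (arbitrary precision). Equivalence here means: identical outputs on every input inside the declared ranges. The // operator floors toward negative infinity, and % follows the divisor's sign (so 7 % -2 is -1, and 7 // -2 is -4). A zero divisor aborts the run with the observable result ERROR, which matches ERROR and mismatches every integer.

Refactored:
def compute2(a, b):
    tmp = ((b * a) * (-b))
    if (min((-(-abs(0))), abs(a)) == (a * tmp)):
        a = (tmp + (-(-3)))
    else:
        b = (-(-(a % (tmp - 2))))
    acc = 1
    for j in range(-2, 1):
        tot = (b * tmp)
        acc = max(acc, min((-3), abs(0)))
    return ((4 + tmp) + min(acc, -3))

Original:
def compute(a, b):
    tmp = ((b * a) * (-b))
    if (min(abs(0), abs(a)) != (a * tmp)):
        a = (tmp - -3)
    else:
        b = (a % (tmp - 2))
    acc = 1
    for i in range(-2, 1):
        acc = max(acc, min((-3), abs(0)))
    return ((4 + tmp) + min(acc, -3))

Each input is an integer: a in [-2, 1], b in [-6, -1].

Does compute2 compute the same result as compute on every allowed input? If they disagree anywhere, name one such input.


These are not equivalent — on a=-2, b=-1 the outputs split (3 vs ERROR).
compute: tmp becomes 2; next (min(abs(0), abs(a)) != (a * tmp)) evaluates to true; next a becomes 5; next acc becomes 1; next at i=-2:; next acc becomes 1; next at i=-1:; next acc becomes 1; next at i=0:; next acc becomes 1; next final value 3
compute2: tmp becomes 2; next (min((-(-abs(0))), abs(a)) == (a * tmp)) evaluates to false; next hits division by zero so the output is ERROR
verdict: not equivalent; witness: a=-2, b=-1


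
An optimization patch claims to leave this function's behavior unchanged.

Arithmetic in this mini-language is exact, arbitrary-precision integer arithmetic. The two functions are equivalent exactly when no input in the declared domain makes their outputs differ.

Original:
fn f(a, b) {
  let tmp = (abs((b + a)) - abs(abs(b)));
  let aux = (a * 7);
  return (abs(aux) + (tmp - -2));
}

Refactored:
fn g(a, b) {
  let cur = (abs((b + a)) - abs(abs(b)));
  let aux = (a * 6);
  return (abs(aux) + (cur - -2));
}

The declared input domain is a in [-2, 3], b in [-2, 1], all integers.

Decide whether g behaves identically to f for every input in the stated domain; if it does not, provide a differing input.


Not equivalent: a=-2, b=-2 separates them (18 vs 16).
f: tmp becomes 2; next aux becomes -14; next final value 18
g: cur becomes 2; next aux becomes -12; next final value 16
verdict: not equivalent; witness: a=-2, b=-2


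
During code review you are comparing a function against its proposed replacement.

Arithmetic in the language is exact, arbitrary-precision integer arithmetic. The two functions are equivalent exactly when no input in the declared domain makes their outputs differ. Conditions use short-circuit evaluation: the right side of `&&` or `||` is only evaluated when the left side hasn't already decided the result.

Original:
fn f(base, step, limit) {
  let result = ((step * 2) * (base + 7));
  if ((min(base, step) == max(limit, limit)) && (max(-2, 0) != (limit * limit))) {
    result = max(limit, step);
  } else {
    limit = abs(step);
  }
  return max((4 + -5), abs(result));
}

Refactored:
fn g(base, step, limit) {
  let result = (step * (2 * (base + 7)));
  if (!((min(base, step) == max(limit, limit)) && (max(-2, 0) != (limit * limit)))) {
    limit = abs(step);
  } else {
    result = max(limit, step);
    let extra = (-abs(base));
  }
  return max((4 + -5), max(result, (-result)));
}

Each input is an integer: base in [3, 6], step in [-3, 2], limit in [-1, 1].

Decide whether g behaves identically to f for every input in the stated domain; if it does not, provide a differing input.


Changes here: boolean connective usage differs, and statement counts differ, and local variable names differ, and min/max/abs usage differs; the full 72-point sweep finds no disagreement.
verdict: equivalent


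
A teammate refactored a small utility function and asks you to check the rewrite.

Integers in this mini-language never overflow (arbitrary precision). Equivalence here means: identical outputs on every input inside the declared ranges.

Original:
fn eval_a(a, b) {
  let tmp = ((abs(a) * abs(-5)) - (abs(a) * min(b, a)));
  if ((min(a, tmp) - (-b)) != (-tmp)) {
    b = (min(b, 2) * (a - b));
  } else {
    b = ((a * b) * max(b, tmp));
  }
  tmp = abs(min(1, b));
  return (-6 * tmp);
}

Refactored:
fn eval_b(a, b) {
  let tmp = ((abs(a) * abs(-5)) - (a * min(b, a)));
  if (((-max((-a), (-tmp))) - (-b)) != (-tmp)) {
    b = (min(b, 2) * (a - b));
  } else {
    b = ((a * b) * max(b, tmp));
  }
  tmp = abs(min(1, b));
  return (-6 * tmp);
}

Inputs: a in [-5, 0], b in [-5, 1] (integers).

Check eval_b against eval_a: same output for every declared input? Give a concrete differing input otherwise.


a=-3, b=-3 yields 0 from eval_a but -6 from eval_b.
verdict: not equivalent; witness: a=-3, b=-3


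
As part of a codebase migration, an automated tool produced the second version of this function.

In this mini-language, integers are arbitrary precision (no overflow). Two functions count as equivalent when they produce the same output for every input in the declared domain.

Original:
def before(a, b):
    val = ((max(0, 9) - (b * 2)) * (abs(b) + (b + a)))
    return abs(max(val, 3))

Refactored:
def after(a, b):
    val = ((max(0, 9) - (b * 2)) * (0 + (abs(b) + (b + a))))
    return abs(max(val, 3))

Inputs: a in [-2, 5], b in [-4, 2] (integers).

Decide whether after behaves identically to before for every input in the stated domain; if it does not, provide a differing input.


Equivalent — the differences include constant usage differs, and arithmetic usage differs, yet no declared input distinguishes the two.
One worked example (a=3, b=0) — before: val = 27; return 27; after: val = 27; return 27; agreement on 27.
Checked all 56 inputs in the declared domain: the outputs agree on every one.
verdict: equivalent


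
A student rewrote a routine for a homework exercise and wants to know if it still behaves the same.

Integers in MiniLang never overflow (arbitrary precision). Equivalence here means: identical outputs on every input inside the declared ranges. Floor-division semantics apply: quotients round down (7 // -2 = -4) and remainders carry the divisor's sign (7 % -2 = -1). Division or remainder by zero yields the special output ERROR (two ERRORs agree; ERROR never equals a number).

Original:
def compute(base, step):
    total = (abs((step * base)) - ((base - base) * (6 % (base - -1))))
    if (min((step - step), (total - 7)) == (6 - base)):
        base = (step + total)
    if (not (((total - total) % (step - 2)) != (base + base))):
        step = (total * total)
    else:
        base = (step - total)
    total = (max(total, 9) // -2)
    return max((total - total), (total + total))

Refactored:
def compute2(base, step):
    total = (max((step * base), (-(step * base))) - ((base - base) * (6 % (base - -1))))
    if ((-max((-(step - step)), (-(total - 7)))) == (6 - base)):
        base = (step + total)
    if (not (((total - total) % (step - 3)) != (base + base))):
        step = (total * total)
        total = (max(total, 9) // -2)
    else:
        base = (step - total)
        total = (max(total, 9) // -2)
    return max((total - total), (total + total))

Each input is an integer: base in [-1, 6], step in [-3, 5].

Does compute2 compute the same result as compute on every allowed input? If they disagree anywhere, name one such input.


Run the pair on base=0, step=2.
compute: total=0, then (min((step - step), (total - 7)) == (6 - base)) is false, then a zero divisor aborts: ERROR
compute2: total=0, then ((-max((-(step - step)), (-(total - 7)))) == (6 - base)) is false, then (not (((total - total) % (step - 3)) != (base + base))) is true, then step=0, then total=-5, then returns 0
ERROR vs 0 — the two versions disagree here.
verdict: not equivalent; witness: base=0, step=2


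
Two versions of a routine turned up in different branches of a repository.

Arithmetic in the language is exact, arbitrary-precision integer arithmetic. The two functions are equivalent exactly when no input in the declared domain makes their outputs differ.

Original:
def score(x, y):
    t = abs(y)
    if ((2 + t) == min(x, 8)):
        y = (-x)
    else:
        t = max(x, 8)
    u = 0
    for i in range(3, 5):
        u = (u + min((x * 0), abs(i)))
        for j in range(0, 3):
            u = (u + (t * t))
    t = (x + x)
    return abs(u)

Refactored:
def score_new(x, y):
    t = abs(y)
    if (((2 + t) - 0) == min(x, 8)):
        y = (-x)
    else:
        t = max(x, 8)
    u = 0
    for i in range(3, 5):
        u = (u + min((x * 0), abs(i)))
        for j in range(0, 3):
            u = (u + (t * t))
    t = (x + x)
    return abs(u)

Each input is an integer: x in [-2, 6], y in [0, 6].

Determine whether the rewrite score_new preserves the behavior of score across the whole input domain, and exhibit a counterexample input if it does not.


The two versions differ — the changes include constant usage differs, and arithmetic usage differs.
As a probe, take x=6, y=5: score runs t=5, then ((2 + t) == min(x, 8)) is false, then t=8, then u=0, then (i=3), then u=0, then (j=0), then u=64, then (j=1), then u=128, then (j=2), then u=192, then (i=4), then u=192, then (j=0), then u=256, then (j=1), then u=320, then (j=2), then u=384, then t=12, then returns 384; score_new runs t=5, then (((2 + t) - 0) == min(x, 8)) is false, then t=8, then u=0, then (i=3), then u=0, then (j=0), then u=64, then (j=1), then u=128, then (j=2), then u=192, then (i=4), then u=192, then (j=0), then u=256, then (j=1), then u=320, then (j=2), then u=384, then t=12, then returns 384; both end at 384.
Across all 63 domain points the two functions coincide.
verdict: equivalent


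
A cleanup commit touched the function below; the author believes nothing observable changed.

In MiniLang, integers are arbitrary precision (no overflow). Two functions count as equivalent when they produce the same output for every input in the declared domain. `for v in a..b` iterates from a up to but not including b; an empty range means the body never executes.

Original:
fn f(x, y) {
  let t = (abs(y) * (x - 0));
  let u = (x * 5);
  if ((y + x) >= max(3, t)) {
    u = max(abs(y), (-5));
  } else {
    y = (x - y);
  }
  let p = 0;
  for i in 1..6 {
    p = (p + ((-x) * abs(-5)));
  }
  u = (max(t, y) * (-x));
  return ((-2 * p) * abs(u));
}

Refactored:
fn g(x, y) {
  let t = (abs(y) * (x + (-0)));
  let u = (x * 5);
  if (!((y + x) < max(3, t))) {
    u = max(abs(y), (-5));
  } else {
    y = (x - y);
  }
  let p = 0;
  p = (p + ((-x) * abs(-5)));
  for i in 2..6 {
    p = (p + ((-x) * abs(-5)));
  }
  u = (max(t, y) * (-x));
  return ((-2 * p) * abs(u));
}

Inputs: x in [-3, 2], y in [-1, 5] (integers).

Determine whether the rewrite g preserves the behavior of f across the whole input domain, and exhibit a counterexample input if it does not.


Although boolean connective usage differs, plus arithmetic usage differs, plus loop structure differs, plus constant usage differs, plus min/max/abs usage differs, plus comparison usage differs, plus statement counts differ, 42/42 inputs agree.
verdict: equivalent


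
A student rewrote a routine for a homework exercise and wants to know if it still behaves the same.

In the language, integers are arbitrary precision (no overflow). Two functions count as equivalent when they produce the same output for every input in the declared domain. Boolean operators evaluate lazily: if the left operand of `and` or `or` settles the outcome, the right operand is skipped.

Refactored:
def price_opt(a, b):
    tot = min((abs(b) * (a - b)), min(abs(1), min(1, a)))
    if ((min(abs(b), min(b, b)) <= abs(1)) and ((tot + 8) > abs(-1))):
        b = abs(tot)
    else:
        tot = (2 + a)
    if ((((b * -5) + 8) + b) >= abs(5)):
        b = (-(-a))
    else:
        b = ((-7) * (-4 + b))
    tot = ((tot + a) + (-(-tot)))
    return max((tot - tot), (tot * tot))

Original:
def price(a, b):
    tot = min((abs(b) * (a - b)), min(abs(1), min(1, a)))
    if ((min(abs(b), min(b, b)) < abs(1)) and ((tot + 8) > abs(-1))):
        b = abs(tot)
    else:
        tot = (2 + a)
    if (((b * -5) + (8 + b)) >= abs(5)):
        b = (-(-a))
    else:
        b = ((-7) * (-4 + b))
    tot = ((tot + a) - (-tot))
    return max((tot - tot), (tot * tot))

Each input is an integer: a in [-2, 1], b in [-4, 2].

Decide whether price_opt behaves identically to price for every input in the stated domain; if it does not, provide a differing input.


At a=-2, b=1: price gives 4, price_opt gives 64.
verdict: not equivalent; witness: a=-2, b=1


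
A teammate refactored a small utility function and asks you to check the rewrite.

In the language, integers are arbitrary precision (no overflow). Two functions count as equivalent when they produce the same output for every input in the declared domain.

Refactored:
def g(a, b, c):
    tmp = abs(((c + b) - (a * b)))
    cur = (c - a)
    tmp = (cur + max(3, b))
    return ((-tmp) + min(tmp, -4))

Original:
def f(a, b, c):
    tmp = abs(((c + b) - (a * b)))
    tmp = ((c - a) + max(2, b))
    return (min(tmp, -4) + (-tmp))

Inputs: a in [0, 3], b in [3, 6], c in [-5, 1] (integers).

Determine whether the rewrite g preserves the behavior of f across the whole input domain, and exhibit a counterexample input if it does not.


Although `2` became `3`, no input in the stated domain can expose it; all 112 inputs agree.
verdict: equivalent


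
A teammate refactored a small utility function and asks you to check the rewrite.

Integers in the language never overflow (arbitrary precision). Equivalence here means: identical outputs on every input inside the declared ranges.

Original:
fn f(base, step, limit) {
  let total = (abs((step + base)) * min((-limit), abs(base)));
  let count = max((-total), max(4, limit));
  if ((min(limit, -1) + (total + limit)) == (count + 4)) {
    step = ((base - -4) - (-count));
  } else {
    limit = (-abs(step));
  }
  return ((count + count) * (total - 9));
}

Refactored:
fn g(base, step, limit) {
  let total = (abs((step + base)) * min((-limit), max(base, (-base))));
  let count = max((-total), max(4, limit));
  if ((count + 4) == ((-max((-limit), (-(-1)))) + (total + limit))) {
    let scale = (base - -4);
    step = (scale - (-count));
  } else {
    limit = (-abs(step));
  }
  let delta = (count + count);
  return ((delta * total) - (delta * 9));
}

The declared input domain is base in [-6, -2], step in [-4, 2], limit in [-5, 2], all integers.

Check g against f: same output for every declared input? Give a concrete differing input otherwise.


Side by side, the visible changes include: statement counts differ, and local variable names differ, and min/max/abs usage differs, and arithmetic usage differs.
Tracing base=-4, step=1, limit=1: f: total becomes -3; next count becomes 4; next ((min(limit, -1) + (total + limit)) == (count + 4)) evaluates to false; next limit becomes -1; next final value -96 | g: total becomes -3; next count becomes 4; next ((count + 4) == ((-max((-limit), (-(-1)))) + (total + limit))) evaluates to false; next limit becomes -1; next delta becomes 8; next final value -96 — matching result -96.
Sweeping the whole domain (280 inputs) finds no disagreement.
verdict: equivalent


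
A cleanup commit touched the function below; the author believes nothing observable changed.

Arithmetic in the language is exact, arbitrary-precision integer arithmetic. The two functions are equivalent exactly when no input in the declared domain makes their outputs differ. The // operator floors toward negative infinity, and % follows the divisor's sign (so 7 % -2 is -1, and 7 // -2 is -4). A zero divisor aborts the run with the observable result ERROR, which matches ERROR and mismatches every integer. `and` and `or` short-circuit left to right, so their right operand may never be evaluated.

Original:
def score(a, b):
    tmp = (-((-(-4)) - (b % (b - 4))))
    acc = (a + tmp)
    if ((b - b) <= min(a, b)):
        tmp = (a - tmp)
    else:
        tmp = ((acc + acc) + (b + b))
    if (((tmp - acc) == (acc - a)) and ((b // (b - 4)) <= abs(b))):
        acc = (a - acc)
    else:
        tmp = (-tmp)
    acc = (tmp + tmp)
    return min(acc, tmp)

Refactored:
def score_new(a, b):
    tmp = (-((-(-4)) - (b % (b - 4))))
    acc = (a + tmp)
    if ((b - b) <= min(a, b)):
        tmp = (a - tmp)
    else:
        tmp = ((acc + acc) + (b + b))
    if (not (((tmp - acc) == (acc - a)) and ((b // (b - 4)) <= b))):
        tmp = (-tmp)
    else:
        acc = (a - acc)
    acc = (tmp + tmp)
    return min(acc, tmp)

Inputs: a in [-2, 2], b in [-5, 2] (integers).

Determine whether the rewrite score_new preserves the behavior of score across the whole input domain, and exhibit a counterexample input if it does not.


Take a=2, b=-1.
score: tmp = -5; acc = -3; ((b - b) <= min(a, b)) -> false; tmp = -8; (((tmp - acc) == (acc - a)) and ((b // (b - 4)) <= abs(b))) -> true; acc = 5; acc = -16; return -16
score_new: tmp = -5; acc = -3; ((b - b) <= min(a, b)) -> false; tmp = -8; (not (((tmp - acc) == (acc - a)) and ((b // (b - 4)) <= b))) -> true; tmp = 8; acc = 16; return 8
-16 vs 8 — the two versions disagree here.
verdict: not equivalent; witness: a=2, b=-1


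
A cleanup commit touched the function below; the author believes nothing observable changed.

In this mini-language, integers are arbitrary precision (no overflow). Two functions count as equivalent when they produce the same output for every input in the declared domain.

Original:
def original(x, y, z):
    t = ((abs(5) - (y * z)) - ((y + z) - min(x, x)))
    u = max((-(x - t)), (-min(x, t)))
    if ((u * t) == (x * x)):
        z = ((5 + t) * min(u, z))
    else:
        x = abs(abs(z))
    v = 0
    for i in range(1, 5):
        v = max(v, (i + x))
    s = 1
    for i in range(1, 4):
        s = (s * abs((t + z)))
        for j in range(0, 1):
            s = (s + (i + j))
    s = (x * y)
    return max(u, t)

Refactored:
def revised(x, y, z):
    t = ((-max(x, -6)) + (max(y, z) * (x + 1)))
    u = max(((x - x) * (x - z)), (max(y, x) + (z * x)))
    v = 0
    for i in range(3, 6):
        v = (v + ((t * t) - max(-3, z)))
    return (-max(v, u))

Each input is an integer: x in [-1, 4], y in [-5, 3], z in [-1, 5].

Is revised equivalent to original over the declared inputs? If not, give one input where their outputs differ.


Input x=-1, y=-5, z=-1: 6 from original versus -6 from revised.
verdict: not equivalent; witness: x=-1, y=-5, z=-1


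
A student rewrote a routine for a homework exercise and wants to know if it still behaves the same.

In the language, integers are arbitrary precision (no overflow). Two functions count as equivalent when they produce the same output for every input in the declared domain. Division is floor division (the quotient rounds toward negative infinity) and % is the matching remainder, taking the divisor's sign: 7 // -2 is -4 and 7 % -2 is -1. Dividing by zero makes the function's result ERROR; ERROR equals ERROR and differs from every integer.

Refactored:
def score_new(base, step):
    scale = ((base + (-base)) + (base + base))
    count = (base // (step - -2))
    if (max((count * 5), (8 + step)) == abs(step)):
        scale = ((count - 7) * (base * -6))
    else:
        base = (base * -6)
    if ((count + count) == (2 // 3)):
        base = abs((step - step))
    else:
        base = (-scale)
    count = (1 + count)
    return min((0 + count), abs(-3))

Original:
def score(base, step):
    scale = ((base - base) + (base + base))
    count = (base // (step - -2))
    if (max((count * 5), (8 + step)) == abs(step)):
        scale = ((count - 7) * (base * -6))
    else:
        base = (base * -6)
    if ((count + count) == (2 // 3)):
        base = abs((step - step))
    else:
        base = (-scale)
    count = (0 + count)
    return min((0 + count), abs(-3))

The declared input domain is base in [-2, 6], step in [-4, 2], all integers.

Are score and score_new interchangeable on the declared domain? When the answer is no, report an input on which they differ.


Run the pair on base=-2, step=-4.
score: scale becomes -4; next count becomes 1; next (max((count * 5), (8 + step)) == abs(step)) evaluates to false; next base becomes 12; next ((count + count) == (2 // 3)) evaluates to false; next base becomes 4; next count becomes 1; next final value 1
score_new: scale becomes -4; next count becomes 1; next (max((count * 5), (8 + step)) == abs(step)) evaluates to false; next base becomes 12; next ((count + count) == (2 // 3)) evaluates to false; next base becomes 4; next count becomes 2; next final value 2
1 and 2 differ, so these are not the same function on this domain.
verdict: not equivalent; witness: base=-2, step=-4
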